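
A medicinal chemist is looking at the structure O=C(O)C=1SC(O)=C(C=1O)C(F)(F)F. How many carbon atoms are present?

Count every carbon token in the SMILES (each C, including those in ring-closure positions and inside branches).
Carbon count: 6.

6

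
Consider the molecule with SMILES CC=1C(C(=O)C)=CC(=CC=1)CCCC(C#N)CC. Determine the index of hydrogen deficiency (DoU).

Degree of unsaturation = (number of rings) + (number of π bonds).
Ring closures in the SMILES: 1.
π bonds: 4 double bonds (each 1 DoU), 1 triple bond (each 2 DoU) → 6 DoU from unsaturation.
Total DoU = 1 + 6 = 7.

7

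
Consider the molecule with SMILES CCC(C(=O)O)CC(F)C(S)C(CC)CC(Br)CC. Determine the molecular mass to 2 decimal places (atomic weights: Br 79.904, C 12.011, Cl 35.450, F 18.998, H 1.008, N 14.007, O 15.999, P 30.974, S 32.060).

First, the molecular formula is C14H26BrFO2S (counting implicit H from valence).
  Br: 1 × 79.904 = 79.904
  C: 14 × 12.011 = 168.154
  F: 1 × 18.998 = 18.998
  H: 26 × 1.008 = 26.208
  O: 2 × 15.999 = 31.998
  S: 1 × 32.060 = 32.060
Sum: 1×79.904 + 14×12.011 + 1×18.998 + 26×1.008 + 2×15.999 + 1×32.060 = 357.322 → 357.32 g/mol.

357.32 g/mol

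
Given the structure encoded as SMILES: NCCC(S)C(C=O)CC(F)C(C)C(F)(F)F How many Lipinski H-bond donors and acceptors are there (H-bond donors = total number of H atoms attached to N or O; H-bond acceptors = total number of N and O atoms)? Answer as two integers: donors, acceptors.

Donors: find every N or O and count the H atoms it carries.
  atom 1 (N): bond orders sum to 1 → 2 H
  atom 8 (O): bond orders sum to 2 → 0 H
Lipinski HBD = 2.
Acceptors: N atoms = 1, O atoms = 1 → HBA = 2.

2, 2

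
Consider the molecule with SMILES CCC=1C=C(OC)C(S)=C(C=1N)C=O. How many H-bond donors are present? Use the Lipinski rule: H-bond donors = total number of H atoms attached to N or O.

Donors: find every N or O and count the H atoms it carries.
  atom 6 (O): bond orders sum to 2 → 0 H
  atom 12 (N): bond orders sum to 1 → 2 H
  atom 14 (O): bond orders sum to 2 → 0 H
Lipinski HBD = 2.

2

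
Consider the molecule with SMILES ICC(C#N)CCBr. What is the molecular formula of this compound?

Walk through each heavy atom and fill implicit hydrogens from standard valence (C 4, N 3, O 2, S 2, halogen 1):
  atom 1: I (halogen, monovalent) → 0 H
  atom 2: C, bond orders sum to 2 (valence 4) → 2 H
  atom 3: C, bond orders sum to 3 (valence 4) → 1 H
  atom 4: C, bond orders sum to 4 (valence 4) → 0 H
  atom 5: N, bond orders sum to 3 (valence 3) → 0 H
  atom 6: C, bond orders sum to 2 (valence 4) → 2 H
  atom 7: C, bond orders sum to 2 (valence 4) → 2 H
  atom 8: Br (halogen, monovalent) → 0 H
Totals → C:5, H:7, Br:1, I:1, N:1.

C5H7BrIN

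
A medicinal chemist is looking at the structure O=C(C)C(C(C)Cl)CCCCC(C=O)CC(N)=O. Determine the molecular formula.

C13H22ClNO3

Walk through each heavy atom and fill implicit hydrogens from standard valence (C 4, N 3, O 2, S 2, halogen 1):
  atom 1: O, bond orders sum to 2 (valence 2) → 0 H
  atom 2: C, bond orders sum to 4 (valence 4) → 0 H
  atom 3: C, bond orders sum to 1 (valence 4) → 3 H
  atom 4: C, bond orders sum to 3 (valence 4) → 1 H
  atom 5: C, bond orders sum to 3 (valence 4) → 1 H
  atom 6: C, bond orders sum to 1 (valence 4) → 3 H
  atom 7: Cl (halogen, monovalent) → 0 H
  atom 8: C, bond orders sum to 2 (valence 4) → 2 H
  atom 9: C, bond orders sum to 2 (valence 4) → 2 H
  atom 10: C, bond orders sum to 2 (valence 4) → 2 H
  atom 11: C, bond orders sum to 2 (valence 4) → 2 H
  atom 12: C, bond orders sum to 3 (valence 4) → 1 H
  atom 13: C, bond orders sum to 3 (valence 4) → 1 H
  atom 14: O, bond orders sum to 2 (valence 2) → 0 H
  atom 15: C, bond orders sum to 2 (valence 4) → 2 H
  atom 16: C, bond orders sum to 4 (valence 4) → 0 H
  atom 17: N, bond orders sum to 1 (valence 3) → 2 H
  atom 18: O, bond orders sum to 2 (valence 2) → 0 H
Totals → C:13, H:22, Cl:1, N:1, O:3.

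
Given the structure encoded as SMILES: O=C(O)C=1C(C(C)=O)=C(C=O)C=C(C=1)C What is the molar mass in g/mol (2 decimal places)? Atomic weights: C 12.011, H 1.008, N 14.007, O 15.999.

206.20 g/mol

First, the molecular formula is C11H10O4 (counting implicit H from valence).
  C: 11 × 12.011 = 132.121
  H: 10 × 1.008 = 10.080
  O: 4 × 15.999 = 63.996
Sum: 11×12.011 + 10×1.008 + 4×15.999 = 206.197 → 206.20 g/mol.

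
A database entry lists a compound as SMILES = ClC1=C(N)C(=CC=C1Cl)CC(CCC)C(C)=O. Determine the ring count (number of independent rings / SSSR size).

In SMILES, each pair of matching ring-closure digits denotes one ring-closing bond; the number of such bonds equals the number of independent rings.
Ring-closure bonds here: 1.

1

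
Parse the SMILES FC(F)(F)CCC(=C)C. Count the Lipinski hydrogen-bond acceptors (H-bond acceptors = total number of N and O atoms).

N atoms: 0; O atoms: 0.
Lipinski HBA = 0 + 0 = 0.

0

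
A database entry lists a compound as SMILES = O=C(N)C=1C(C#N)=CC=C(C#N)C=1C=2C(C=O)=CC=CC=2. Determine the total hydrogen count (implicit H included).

9

Walk through each heavy atom and fill implicit hydrogens from standard valence (C 4, N 3, O 2, S 2, halogen 1):
  atom 1: O, bond orders sum to 2 (valence 2) → 0 H
  atom 2: C, bond orders sum to 4 (valence 4) → 0 H
  atom 3: N, bond orders sum to 1 (valence 3) → 2 H
  atom 4: C, bond orders sum to 4 (valence 4) → 0 H
  atom 5: C, bond orders sum to 4 (valence 4) → 0 H
  atom 6: C, bond orders sum to 4 (valence 4) → 0 H
  atom 7: N, bond orders sum to 3 (valence 3) → 0 H
  atom 8: C, bond orders sum to 3 (valence 4) → 1 H
  atom 9: C, bond orders sum to 3 (valence 4) → 1 H
  atom 10: C, bond orders sum to 4 (valence 4) → 0 H
  atom 11: C, bond orders sum to 4 (valence 4) → 0 H
  atom 12: N, bond orders sum to 3 (valence 3) → 0 H
  atom 13: C, bond orders sum to 4 (valence 4) → 0 H
  atom 14: C, bond orders sum to 4 (valence 4) → 0 H
  atom 15: C, bond orders sum to 4 (valence 4) → 0 H
  atom 16: C, bond orders sum to 3 (valence 4) → 1 H
  atom 17: O, bond orders sum to 2 (valence 2) → 0 H
  atom 18: C, bond orders sum to 3 (valence 4) → 1 H
  atom 19: C, bond orders sum to 3 (valence 4) → 1 H
  atom 20: C, bond orders sum to 3 (valence 4) → 1 H
  atom 21: C, bond orders sum to 3 (valence 4) → 1 H
Total hydrogens: 9.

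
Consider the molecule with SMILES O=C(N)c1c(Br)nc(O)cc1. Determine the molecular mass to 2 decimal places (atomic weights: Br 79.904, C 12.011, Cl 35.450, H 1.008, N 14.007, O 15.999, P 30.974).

First, the molecular formula is C6H5BrN2O2 (counting implicit H from valence).
  Br: 1 × 79.904 = 79.904
  C: 6 × 12.011 = 72.066
  H: 5 × 1.008 = 5.040
  N: 2 × 14.007 = 28.014
  O: 2 × 15.999 = 31.998
Sum: 1×79.904 + 6×12.011 + 5×1.008 + 2×14.007 + 2×15.999 = 217.022 → 217.02 g/mol.

217.02 g/mol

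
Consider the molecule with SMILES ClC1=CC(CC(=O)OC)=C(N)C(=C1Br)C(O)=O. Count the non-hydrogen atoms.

Every atom symbol written in the SMILES (organic subset) is one heavy atom; implicit H are not written.
Heavy atoms by element → Br:1, C:10, Cl:1, N:1, O:4.
Total: 17.

17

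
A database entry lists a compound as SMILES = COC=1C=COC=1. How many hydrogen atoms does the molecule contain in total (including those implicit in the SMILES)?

6

Walk through each heavy atom and fill implicit hydrogens from standard valence (C 4, N 3, O 2, S 2, halogen 1):
  atom 1: C, bond orders sum to 1 (valence 4) → 3 H
  atom 2: O, bond orders sum to 2 (valence 2) → 0 H
  atom 3: C, bond orders sum to 4 (valence 4) → 0 H
  atom 4: C, bond orders sum to 3 (valence 4) → 1 H
  atom 5: C, bond orders sum to 3 (valence 4) → 1 H
  atom 6: O, bond orders sum to 2 (valence 2) → 0 H
  atom 7: C, bond orders sum to 3 (valence 4) → 1 H
Total hydrogens: 6.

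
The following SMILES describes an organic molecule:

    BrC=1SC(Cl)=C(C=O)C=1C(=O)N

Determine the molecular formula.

Walk through each heavy atom and fill implicit hydrogens from standard valence (C 4, N 3, O 2, S 2, halogen 1):
  atom 1: Br (halogen, monovalent) → 0 H
  atom 2: C, bond orders sum to 4 (valence 4) → 0 H
  atom 3: S, bond orders sum to 2 (valence 2) → 0 H
  atom 4: C, bond orders sum to 4 (valence 4) → 0 H
  atom 5: Cl (halogen, monovalent) → 0 H
  atom 6: C, bond orders sum to 4 (valence 4) → 0 H
  atom 7: C, bond orders sum to 3 (valence 4) → 1 H
  atom 8: O, bond orders sum to 2 (valence 2) → 0 H
  atom 9: C, bond orders sum to 4 (valence 4) → 0 H
  atom 10: C, bond orders sum to 4 (valence 4) → 0 H
  atom 11: O, bond orders sum to 2 (valence 2) → 0 H
  atom 12: N, bond orders sum to 1 (valence 3) → 2 H
Totals → C:6, H:3, Br:1, Cl:1, N:1, O:2, S:1.

C6H3BrClNO2S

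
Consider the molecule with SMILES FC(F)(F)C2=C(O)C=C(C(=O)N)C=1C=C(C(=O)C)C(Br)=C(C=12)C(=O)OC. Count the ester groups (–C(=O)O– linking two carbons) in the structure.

1

The ester motif appears at heavy-atom position 23 in the SMILES.
Other groups present: 1 amide, 1 hydroxyl, 1 ketone.
Ester count: 1.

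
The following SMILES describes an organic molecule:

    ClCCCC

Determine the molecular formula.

Walk through each heavy atom and fill implicit hydrogens from standard valence (C 4, N 3, O 2, S 2, halogen 1):
  atom 1: Cl (halogen, monovalent) → 0 H
  atom 2: C, bond orders sum to 2 (valence 4) → 2 H
  atom 3: C, bond orders sum to 2 (valence 4) → 2 H
  atom 4: C, bond orders sum to 2 (valence 4) → 2 H
  atom 5: C, bond orders sum to 1 (valence 4) → 3 H
Totals → C:4, H:9, Cl:1.

C4H9Cl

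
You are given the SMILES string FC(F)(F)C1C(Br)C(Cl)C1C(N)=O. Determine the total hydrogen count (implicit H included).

Walk through each heavy atom and fill implicit hydrogens from standard valence (C 4, N 3, O 2, S 2, halogen 1):
  atom 1: F (halogen, monovalent) → 0 H
  atom 2: C, bond orders sum to 4 (valence 4) → 0 H
  atom 3: F (halogen, monovalent) → 0 H
  atom 4: F (halogen, monovalent) → 0 H
  atom 5: C, bond orders sum to 3 (valence 4) → 1 H
  atom 6: C, bond orders sum to 3 (valence 4) → 1 H
  atom 7: Br (halogen, monovalent) → 0 H
  atom 8: C, bond orders sum to 3 (valence 4) → 1 H
  atom 9: Cl (halogen, monovalent) → 0 H
  atom 10: C, bond orders sum to 3 (valence 4) → 1 H
  atom 11: C, bond orders sum to 4 (valence 4) → 0 H
  atom 12: N, bond orders sum to 1 (valence 3) → 2 H
  atom 13: O, bond orders sum to 2 (valence 2) → 0 H
Total hydrogens: 6.

6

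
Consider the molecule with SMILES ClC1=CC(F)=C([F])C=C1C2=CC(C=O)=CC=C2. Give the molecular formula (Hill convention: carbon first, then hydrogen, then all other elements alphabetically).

Walk through each heavy atom and fill implicit hydrogens from standard valence (C 4, N 3, O 2, S 2, halogen 1):
  atom 1: Cl (halogen, monovalent) → 0 H
  atom 2: C, bond orders sum to 4 (valence 4) → 0 H
  atom 3: C, bond orders sum to 3 (valence 4) → 1 H
  atom 4: C, bond orders sum to 4 (valence 4) → 0 H
  atom 5: F (halogen, monovalent) → 0 H
  atom 6: C, bond orders sum to 4 (valence 4) → 0 H
  atom 7: F with explicit H count 0
  atom 8: C, bond orders sum to 3 (valence 4) → 1 H
  atom 9: C, bond orders sum to 4 (valence 4) → 0 H
  atom 10: C, bond orders sum to 4 (valence 4) → 0 H
  atom 11: C, bond orders sum to 3 (valence 4) → 1 H
  atom 12: C, bond orders sum to 4 (valence 4) → 0 H
  atom 13: C, bond orders sum to 3 (valence 4) → 1 H
  atom 14: O, bond orders sum to 2 (valence 2) → 0 H
  atom 15: C, bond orders sum to 3 (valence 4) → 1 H
  atom 16: C, bond orders sum to 3 (valence 4) → 1 H
  atom 17: C, bond orders sum to 3 (valence 4) → 1 H
Totals → C:13, H:7, Cl:1, F:2, O:1.
In Hill order: C13H7ClF2O.

C13H7ClF2O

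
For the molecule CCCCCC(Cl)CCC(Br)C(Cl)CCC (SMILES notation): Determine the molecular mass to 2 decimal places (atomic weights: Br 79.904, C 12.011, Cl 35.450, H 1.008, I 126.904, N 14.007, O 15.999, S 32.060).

332.15 g/mol

First, the molecular formula is C13H25BrCl2 (counting implicit H from valence).
  Br: 1 × 79.904 = 79.904
  C: 13 × 12.011 = 156.143
  Cl: 2 × 35.450 = 70.900
  H: 25 × 1.008 = 25.200
Sum: 1×79.904 + 13×12.011 + 2×35.450 + 25×1.008 = 332.147 → 332.15 g/mol.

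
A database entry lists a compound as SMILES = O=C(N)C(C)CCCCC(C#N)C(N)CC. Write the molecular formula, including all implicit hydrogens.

Walk through each heavy atom and fill implicit hydrogens from standard valence (C 4, N 3, O 2, S 2, halogen 1):
  atom 1: O, bond orders sum to 2 (valence 2) → 0 H
  atom 2: C, bond orders sum to 4 (valence 4) → 0 H
  atom 3: N, bond orders sum to 1 (valence 3) → 2 H
  atom 4: C, bond orders sum to 3 (valence 4) → 1 H
  atom 5: C, bond orders sum to 1 (valence 4) → 3 H
  atom 6: C, bond orders sum to 2 (valence 4) → 2 H
  atom 7: C, bond orders sum to 2 (valence 4) → 2 H
  atom 8: C, bond orders sum to 2 (valence 4) → 2 H
  atom 9: C, bond orders sum to 2 (valence 4) → 2 H
  atom 10: C, bond orders sum to 3 (valence 4) → 1 H
  atom 11: C, bond orders sum to 4 (valence 4) → 0 H
  atom 12: N, bond orders sum to 3 (valence 3) → 0 H
  atom 13: C, bond orders sum to 3 (valence 4) → 1 H
  atom 14: N, bond orders sum to 1 (valence 3) → 2 H
  atom 15: C, bond orders sum to 2 (valence 4) → 2 H
  atom 16: C, bond orders sum to 1 (valence 4) → 3 H
Totals → C:12, H:23, N:3, O:1.
In Hill order: C12H23N3O.

C12H23N3O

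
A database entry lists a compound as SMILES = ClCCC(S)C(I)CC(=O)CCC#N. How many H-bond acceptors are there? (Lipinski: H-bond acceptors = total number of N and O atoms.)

2

N atoms: 1; O atoms: 1.
Lipinski HBA = 1 + 1 = 2.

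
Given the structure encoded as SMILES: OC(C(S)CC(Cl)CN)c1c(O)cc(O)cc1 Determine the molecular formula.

Walk through each heavy atom and fill implicit hydrogens from standard valence (C 4, N 3, O 2, S 2, halogen 1); for lowercase aromatic atoms, an aromatic c carries 1 H when it has two neighbours and 0 H with three, and aromatic n carries 0 H:
  atom 1: O, bond orders sum to 1 (valence 2) → 1 H
  atom 2: C, bond orders sum to 3 (valence 4) → 1 H
  atom 3: C, bond orders sum to 3 (valence 4) → 1 H
  atom 4: S, bond orders sum to 1 (valence 2) → 1 H
  atom 5: C, bond orders sum to 2 (valence 4) → 2 H
  atom 6: C, bond orders sum to 3 (valence 4) → 1 H
  atom 7: Cl (halogen, monovalent) → 0 H
  atom 8: C, bond orders sum to 2 (valence 4) → 2 H
  atom 9: N, bond orders sum to 1 (valence 3) → 2 H
  atom 10: aromatic c, 3 neighbours → 0 H
  atom 11: aromatic c, 3 neighbours → 0 H
  atom 12: O, bond orders sum to 1 (valence 2) → 1 H
  atom 13: aromatic c, 2 neighbours → 1 H
  atom 14: aromatic c, 3 neighbours → 0 H
  atom 15: O, bond orders sum to 1 (valence 2) → 1 H
  atom 16: aromatic c, 2 neighbours → 1 H
  atom 17: aromatic c, 2 neighbours → 1 H
Totals → C:11, H:16, Cl:1, N:1, O:3, S:1.

C11H16ClNO3S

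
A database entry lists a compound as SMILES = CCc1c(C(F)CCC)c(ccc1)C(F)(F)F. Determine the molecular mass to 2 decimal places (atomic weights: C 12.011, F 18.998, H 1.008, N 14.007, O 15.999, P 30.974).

248.26 g/mol

First, the molecular formula is C13H16F4 (counting implicit H from valence).
  C: 13 × 12.011 = 156.143
  F: 4 × 18.998 = 75.992
  H: 16 × 1.008 = 16.128
Sum: 13×12.011 + 4×18.998 + 16×1.008 = 248.263 → 248.26 g/mol.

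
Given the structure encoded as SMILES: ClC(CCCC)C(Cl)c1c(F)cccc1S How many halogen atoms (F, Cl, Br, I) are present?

3

Halogen atoms appear at heavy-atom positions 1, 8, 11 (2×Cl, 1×F).
Other groups present: 1 thiol.
Halogen count: 3.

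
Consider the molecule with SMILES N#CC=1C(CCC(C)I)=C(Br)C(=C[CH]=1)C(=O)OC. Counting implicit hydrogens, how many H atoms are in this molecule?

Walk through each heavy atom and fill implicit hydrogens from standard valence (C 4, N 3, O 2, S 2, halogen 1):
  atom 1: N, bond orders sum to 3 (valence 3) → 0 H
  atom 2: C, bond orders sum to 4 (valence 4) → 0 H
  atom 3: C, bond orders sum to 4 (valence 4) → 0 H
  atom 4: C, bond orders sum to 4 (valence 4) → 0 H
  atom 5: C, bond orders sum to 2 (valence 4) → 2 H
  atom 6: C, bond orders sum to 2 (valence 4) → 2 H
  atom 7: C, bond orders sum to 3 (valence 4) → 1 H
  atom 8: C, bond orders sum to 1 (valence 4) → 3 H
  atom 9: I (halogen, monovalent) → 0 H
  atom 10: C, bond orders sum to 4 (valence 4) → 0 H
  atom 11: Br (halogen, monovalent) → 0 H
  atom 12: C, bond orders sum to 4 (valence 4) → 0 H
  atom 13: C, bond orders sum to 3 (valence 4) → 1 H
  atom 14: C with explicit H count 1
  atom 15: C, bond orders sum to 4 (valence 4) → 0 H
  atom 16: O, bond orders sum to 2 (valence 2) → 0 H
  atom 17: O, bond orders sum to 2 (valence 2) → 0 H
  atom 18: C, bond orders sum to 1 (valence 4) → 3 H
Total hydrogens: 13.

13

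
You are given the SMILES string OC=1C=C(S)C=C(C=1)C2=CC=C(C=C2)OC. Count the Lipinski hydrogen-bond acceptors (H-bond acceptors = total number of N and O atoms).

N atoms: 0; O atoms: 2.
Lipinski HBA = 0 + 2 = 2.

2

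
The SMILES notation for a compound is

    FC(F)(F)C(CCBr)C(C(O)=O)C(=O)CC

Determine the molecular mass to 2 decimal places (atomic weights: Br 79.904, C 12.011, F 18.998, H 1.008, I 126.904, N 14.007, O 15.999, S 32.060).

First, the molecular formula is C9H12BrF3O3 (counting implicit H from valence).
  Br: 1 × 79.904 = 79.904
  C: 9 × 12.011 = 108.099
  F: 3 × 18.998 = 56.994
  H: 12 × 1.008 = 12.096
  O: 3 × 15.999 = 47.997
Sum: 1×79.904 + 9×12.011 + 3×18.998 + 12×1.008 + 3×15.999 = 305.090 → 305.09 g/mol.

305.09 g/mol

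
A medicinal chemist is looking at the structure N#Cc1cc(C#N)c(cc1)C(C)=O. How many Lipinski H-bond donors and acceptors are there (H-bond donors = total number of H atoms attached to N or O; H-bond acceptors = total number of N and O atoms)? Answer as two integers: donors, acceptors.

Donors: find every N or O and count the H atoms it carries.
  atom 1 (N): bond orders sum to 3 → 0 H
  atom 7 (N): bond orders sum to 3 → 0 H
  atom 13 (O): bond orders sum to 2 → 0 H
Lipinski HBD = 0.
Acceptors: N atoms = 2, O atoms = 1 → HBA = 3.

0, 3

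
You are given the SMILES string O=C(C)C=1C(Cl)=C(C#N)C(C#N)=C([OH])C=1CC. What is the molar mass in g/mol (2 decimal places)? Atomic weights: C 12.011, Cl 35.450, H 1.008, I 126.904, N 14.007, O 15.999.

First, the molecular formula is C12H9ClN2O2 (counting implicit H from valence).
  C: 12 × 12.011 = 144.132
  Cl: 1 × 35.450 = 35.450
  H: 9 × 1.008 = 9.072
  N: 2 × 14.007 = 28.014
  O: 2 × 15.999 = 31.998
Sum: 12×12.011 + 1×35.450 + 9×1.008 + 2×14.007 + 2×15.999 = 248.666 → 248.67 g/mol.

248.67 g/mol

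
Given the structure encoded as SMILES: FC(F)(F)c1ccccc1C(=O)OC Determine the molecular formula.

C9H7F3O2

Walk through each heavy atom and fill implicit hydrogens from standard valence (C 4, N 3, O 2, S 2, halogen 1); for lowercase aromatic atoms, an aromatic c carries 1 H when it has two neighbours and 0 H with three, and aromatic n carries 0 H:
  atom 1: F (halogen, monovalent) → 0 H
  atom 2: C, bond orders sum to 4 (valence 4) → 0 H
  atom 3: F (halogen, monovalent) → 0 H
  atom 4: F (halogen, monovalent) → 0 H
  atom 5: aromatic c, 3 neighbours → 0 H
  atom 6: aromatic c, 2 neighbours → 1 H
  atom 7: aromatic c, 2 neighbours → 1 H
  atom 8: aromatic c, 2 neighbours → 1 H
  atom 9: aromatic c, 2 neighbours → 1 H
  atom 10: aromatic c, 3 neighbours → 0 H
  atom 11: C, bond orders sum to 4 (valence 4) → 0 H
  atom 12: O, bond orders sum to 2 (valence 2) → 0 H
  atom 13: O, bond orders sum to 2 (valence 2) → 0 H
  atom 14: C, bond orders sum to 1 (valence 4) → 3 H
Totals → C:9, H:7, F:3, O:2.
In Hill order: C9H7F3O2.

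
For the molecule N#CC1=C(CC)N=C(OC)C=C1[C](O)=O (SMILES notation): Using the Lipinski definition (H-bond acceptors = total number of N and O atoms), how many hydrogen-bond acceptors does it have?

N atoms: 2; O atoms: 3.
Lipinski HBA = 2 + 3 = 5.

5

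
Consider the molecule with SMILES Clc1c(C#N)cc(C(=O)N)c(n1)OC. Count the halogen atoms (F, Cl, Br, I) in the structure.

Halogen atoms appear at heavy-atom position 1 (1×Cl).
Other groups present: 1 amide, 1 ether, 1 nitrile.
Halogen count: 1.

1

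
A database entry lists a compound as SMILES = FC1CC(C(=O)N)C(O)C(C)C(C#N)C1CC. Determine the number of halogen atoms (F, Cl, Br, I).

Halogen atoms appear at heavy-atom position 1 (1×F).
Other groups present: 1 amide, 1 hydroxyl, 1 nitrile.
Halogen count: 1.

1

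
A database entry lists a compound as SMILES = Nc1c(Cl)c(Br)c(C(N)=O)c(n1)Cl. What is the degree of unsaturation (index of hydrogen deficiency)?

5

Molecular formula: C6H4BrCl2N3O.
DoU = (2C + 2 + N − H − X) / 2, where X is the halogen count and O/S are ignored.
    = (2·6 + 2 + 3 − 4 − 3) / 2 = 10 / 2 = 5.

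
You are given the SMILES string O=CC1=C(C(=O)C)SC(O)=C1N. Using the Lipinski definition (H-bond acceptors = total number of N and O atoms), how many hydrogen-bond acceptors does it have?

4

N atoms: 1; O atoms: 3.
Lipinski HBA = 1 + 3 = 4.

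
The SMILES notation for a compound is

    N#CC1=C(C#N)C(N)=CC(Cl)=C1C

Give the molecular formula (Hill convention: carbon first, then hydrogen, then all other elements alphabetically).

C9H6ClN3

Walk through each heavy atom and fill implicit hydrogens from standard valence (C 4, N 3, O 2, S 2, halogen 1):
  atom 1: N, bond orders sum to 3 (valence 3) → 0 H
  atom 2: C, bond orders sum to 4 (valence 4) → 0 H
  atom 3: C, bond orders sum to 4 (valence 4) → 0 H
  atom 4: C, bond orders sum to 4 (valence 4) → 0 H
  atom 5: C, bond orders sum to 4 (valence 4) → 0 H
  atom 6: N, bond orders sum to 3 (valence 3) → 0 H
  atom 7: C, bond orders sum to 4 (valence 4) → 0 H
  atom 8: N, bond orders sum to 1 (valence 3) → 2 H
  atom 9: C, bond orders sum to 3 (valence 4) → 1 H
  atom 10: C, bond orders sum to 4 (valence 4) → 0 H
  atom 11: Cl (halogen, monovalent) → 0 H
  atom 12: C, bond orders sum to 4 (valence 4) → 0 H
  atom 13: C, bond orders sum to 1 (valence 4) → 3 H
Totals → C:9, H:6, Cl:1, N:3.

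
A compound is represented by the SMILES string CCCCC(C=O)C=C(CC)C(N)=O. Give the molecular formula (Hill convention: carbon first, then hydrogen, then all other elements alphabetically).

C11H19NO2

Walk through each heavy atom and fill implicit hydrogens from standard valence (C 4, N 3, O 2, S 2, halogen 1):
  atom 1: C, bond orders sum to 1 (valence 4) → 3 H
  atom 2: C, bond orders sum to 2 (valence 4) → 2 H
  atom 3: C, bond orders sum to 2 (valence 4) → 2 H
  atom 4: C, bond orders sum to 2 (valence 4) → 2 H
  atom 5: C, bond orders sum to 3 (valence 4) → 1 H
  atom 6: C, bond orders sum to 3 (valence 4) → 1 H
  atom 7: O, bond orders sum to 2 (valence 2) → 0 H
  atom 8: C, bond orders sum to 3 (valence 4) → 1 H
  atom 9: C, bond orders sum to 4 (valence 4) → 0 H
  atom 10: C, bond orders sum to 2 (valence 4) → 2 H
  atom 11: C, bond orders sum to 1 (valence 4) → 3 H
  atom 12: C, bond orders sum to 4 (valence 4) → 0 H
  atom 13: N, bond orders sum to 1 (valence 3) → 2 H
  atom 14: O, bond orders sum to 2 (valence 2) → 0 H
Totals → C:11, H:19, N:1, O:2.
In Hill order: C11H19NO2.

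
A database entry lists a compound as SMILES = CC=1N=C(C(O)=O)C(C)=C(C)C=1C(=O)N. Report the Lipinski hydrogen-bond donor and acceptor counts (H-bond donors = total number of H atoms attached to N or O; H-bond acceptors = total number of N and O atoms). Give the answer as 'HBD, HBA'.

3, 5

Donors: find every N or O and count the H atoms it carries.
  atom 3 (N): bond orders sum to 3 → 0 H
  atom 6 (O): bond orders sum to 1 → 1 H
  atom 7 (O): bond orders sum to 2 → 0 H
  atom 14 (O): bond orders sum to 2 → 0 H
  atom 15 (N): bond orders sum to 1 → 2 H
Lipinski HBD = 3.
Acceptors: N atoms = 2, O atoms = 3 → HBA = 5.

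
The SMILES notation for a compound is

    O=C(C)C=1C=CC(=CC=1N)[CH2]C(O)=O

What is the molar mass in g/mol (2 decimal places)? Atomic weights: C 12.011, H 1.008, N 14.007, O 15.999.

193.20 g/mol

First, the molecular formula is C10H11NO3 (counting implicit H from valence).
  C: 10 × 12.011 = 120.110
  H: 11 × 1.008 = 11.088
  N: 1 × 14.007 = 14.007
  O: 3 × 15.999 = 47.997
Sum: 10×12.011 + 11×1.008 + 1×14.007 + 3×15.999 = 193.202 → 193.20 g/mol.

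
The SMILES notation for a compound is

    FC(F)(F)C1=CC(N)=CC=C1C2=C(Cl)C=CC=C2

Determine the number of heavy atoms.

Every atom symbol written in the SMILES (organic subset) is one heavy atom; implicit H are not written.
Heavy atoms by element → C:13, Cl:1, F:3, N:1.
Total: 18.

18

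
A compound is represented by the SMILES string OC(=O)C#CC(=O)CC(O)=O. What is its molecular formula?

C6H4O5

Walk through each heavy atom and fill implicit hydrogens from standard valence (C 4, N 3, O 2, S 2, halogen 1):
  atom 1: O, bond orders sum to 1 (valence 2) → 1 H
  atom 2: C, bond orders sum to 4 (valence 4) → 0 H
  atom 3: O, bond orders sum to 2 (valence 2) → 0 H
  atom 4: C, bond orders sum to 4 (valence 4) → 0 H
  atom 5: C, bond orders sum to 4 (valence 4) → 0 H
  atom 6: C, bond orders sum to 4 (valence 4) → 0 H
  atom 7: O, bond orders sum to 2 (valence 2) → 0 H
  atom 8: C, bond orders sum to 2 (valence 4) → 2 H
  atom 9: C, bond orders sum to 4 (valence 4) → 0 H
  atom 10: O, bond orders sum to 1 (valence 2) → 1 H
  atom 11: O, bond orders sum to 2 (valence 2) → 0 H
Totals → C:6, H:4, O:5.
In Hill order: C6H4O5.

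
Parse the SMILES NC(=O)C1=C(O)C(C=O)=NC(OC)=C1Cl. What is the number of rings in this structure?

1

In SMILES, each pair of matching ring-closure digits denotes one ring-closing bond; the number of such bonds equals the number of independent rings.
Ring-closure bonds here: 1.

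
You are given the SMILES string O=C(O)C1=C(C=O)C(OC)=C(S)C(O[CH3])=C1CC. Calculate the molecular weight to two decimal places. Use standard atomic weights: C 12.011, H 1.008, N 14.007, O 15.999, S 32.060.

First, the molecular formula is C12H14O5S (counting implicit H from valence).
  C: 12 × 12.011 = 144.132
  H: 14 × 1.008 = 14.112
  O: 5 × 15.999 = 79.995
  S: 1 × 32.060 = 32.060
Sum: 12×12.011 + 14×1.008 + 5×15.999 + 1×32.060 = 270.299 → 270.30 g/mol.

270.30 g/mol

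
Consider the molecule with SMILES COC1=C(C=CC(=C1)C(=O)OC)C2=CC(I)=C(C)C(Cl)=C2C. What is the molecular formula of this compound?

C17H16ClIO3

Walk through each heavy atom and fill implicit hydrogens from standard valence (C 4, N 3, O 2, S 2, halogen 1):
  atom 1: C, bond orders sum to 1 (valence 4) → 3 H
  atom 2: O, bond orders sum to 2 (valence 2) → 0 H
  atom 3: C, bond orders sum to 4 (valence 4) → 0 H
  atom 4: C, bond orders sum to 4 (valence 4) → 0 H
  atom 5: C, bond orders sum to 3 (valence 4) → 1 H
  atom 6: C, bond orders sum to 3 (valence 4) → 1 H
  atom 7: C, bond orders sum to 4 (valence 4) → 0 H
  atom 8: C, bond orders sum to 3 (valence 4) → 1 H
  atom 9: C, bond orders sum to 4 (valence 4) → 0 H
  atom 10: O, bond orders sum to 2 (valence 2) → 0 H
  atom 11: O, bond orders sum to 2 (valence 2) → 0 H
  atom 12: C, bond orders sum to 1 (valence 4) → 3 H
  atom 13: C, bond orders sum to 4 (valence 4) → 0 H
  atom 14: C, bond orders sum to 3 (valence 4) → 1 H
  atom 15: C, bond orders sum to 4 (valence 4) → 0 H
  atom 16: I (halogen, monovalent) → 0 H
  atom 17: C, bond orders sum to 4 (valence 4) → 0 H
  atom 18: C, bond orders sum to 1 (valence 4) → 3 H
  atom 19: C, bond orders sum to 4 (valence 4) → 0 H
  atom 20: Cl (halogen, monovalent) → 0 H
  atom 21: C, bond orders sum to 4 (valence 4) → 0 H
  atom 22: C, bond orders sum to 1 (valence 4) → 3 H
Totals → C:17, H:16, Cl:1, I:1, O:3.
In Hill order: C17H16ClIO3.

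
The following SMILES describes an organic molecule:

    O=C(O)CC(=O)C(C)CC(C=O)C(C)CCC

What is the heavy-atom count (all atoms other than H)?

Every atom symbol written in the SMILES (organic subset) is one heavy atom; implicit H are not written.
Heavy atoms by element → C:13, O:4.
Total: 17.

17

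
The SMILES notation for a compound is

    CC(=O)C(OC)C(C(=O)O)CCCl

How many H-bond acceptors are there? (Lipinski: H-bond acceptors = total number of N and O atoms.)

4

N atoms: 0; O atoms: 4.
Lipinski HBA = 0 + 4 = 4.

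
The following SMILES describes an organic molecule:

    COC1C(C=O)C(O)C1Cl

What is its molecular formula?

C6H9ClO3

Walk through each heavy atom and fill implicit hydrogens from standard valence (C 4, N 3, O 2, S 2, halogen 1):
  atom 1: C, bond orders sum to 1 (valence 4) → 3 H
  atom 2: O, bond orders sum to 2 (valence 2) → 0 H
  atom 3: C, bond orders sum to 3 (valence 4) → 1 H
  atom 4: C, bond orders sum to 3 (valence 4) → 1 H
  atom 5: C, bond orders sum to 3 (valence 4) → 1 H
  atom 6: O, bond orders sum to 2 (valence 2) → 0 H
  atom 7: C, bond orders sum to 3 (valence 4) → 1 H
  atom 8: O, bond orders sum to 1 (valence 2) → 1 H
  atom 9: C, bond orders sum to 3 (valence 4) → 1 H
  atom 10: Cl (halogen, monovalent) → 0 H
Totals → C:6, H:9, Cl:1, O:3.
In Hill order: C6H9ClO3.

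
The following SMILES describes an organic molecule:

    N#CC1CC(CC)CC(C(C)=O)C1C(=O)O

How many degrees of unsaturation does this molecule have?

Degree of unsaturation = (number of rings) + (number of π bonds).
Ring closures in the SMILES: 1.
π bonds: 2 double bonds (each 1 DoU), 1 triple bond (each 2 DoU) → 4 DoU from unsaturation.
Total DoU = 1 + 4 = 5.

5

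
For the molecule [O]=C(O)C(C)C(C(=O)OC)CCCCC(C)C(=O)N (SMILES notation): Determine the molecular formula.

C13H23NO5

Walk through each heavy atom and fill implicit hydrogens from standard valence (C 4, N 3, O 2, S 2, halogen 1):
  atom 1: O with explicit H count 0
  atom 2: C, bond orders sum to 4 (valence 4) → 0 H
  atom 3: O, bond orders sum to 1 (valence 2) → 1 H
  atom 4: C, bond orders sum to 3 (valence 4) → 1 H
  atom 5: C, bond orders sum to 1 (valence 4) → 3 H
  atom 6: C, bond orders sum to 3 (valence 4) → 1 H
  atom 7: C, bond orders sum to 4 (valence 4) → 0 H
  atom 8: O, bond orders sum to 2 (valence 2) → 0 H
  atom 9: O, bond orders sum to 2 (valence 2) → 0 H
  atom 10: C, bond orders sum to 1 (valence 4) → 3 H
  atom 11: C, bond orders sum to 2 (valence 4) → 2 H
  atom 12: C, bond orders sum to 2 (valence 4) → 2 H
  atom 13: C, bond orders sum to 2 (valence 4) → 2 H
  atom 14: C, bond orders sum to 2 (valence 4) → 2 H
  atom 15: C, bond orders sum to 3 (valence 4) → 1 H
  atom 16: C, bond orders sum to 1 (valence 4) → 3 H
  atom 17: C, bond orders sum to 4 (valence 4) → 0 H
  atom 18: O, bond orders sum to 2 (valence 2) → 0 H
  atom 19: N, bond orders sum to 1 (valence 3) → 2 H
Totals → C:13, H:23, N:1, O:5.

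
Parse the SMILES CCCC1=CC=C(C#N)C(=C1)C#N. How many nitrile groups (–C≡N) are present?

The nitrile motif appears at heavy-atom positions 8, 12 in the SMILES.
Nitrile count: 2.

2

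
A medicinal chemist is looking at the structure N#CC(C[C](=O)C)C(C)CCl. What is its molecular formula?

C8H12ClNO

Walk through each heavy atom and fill implicit hydrogens from standard valence (C 4, N 3, O 2, S 2, halogen 1):
  atom 1: N, bond orders sum to 3 (valence 3) → 0 H
  atom 2: C, bond orders sum to 4 (valence 4) → 0 H
  atom 3: C, bond orders sum to 3 (valence 4) → 1 H
  atom 4: C, bond orders sum to 2 (valence 4) → 2 H
  atom 5: C with explicit H count 0
  atom 6: O, bond orders sum to 2 (valence 2) → 0 H
  atom 7: C, bond orders sum to 1 (valence 4) → 3 H
  atom 8: C, bond orders sum to 3 (valence 4) → 1 H
  atom 9: C, bond orders sum to 1 (valence 4) → 3 H
  atom 10: C, bond orders sum to 2 (valence 4) → 2 H
  atom 11: Cl (halogen, monovalent) → 0 H
Totals → C:8, H:12, Cl:1, N:1, O:1.
In Hill order: C8H12ClNO.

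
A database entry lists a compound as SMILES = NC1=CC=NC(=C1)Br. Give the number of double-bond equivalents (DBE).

Molecular formula: C5H5BrN2.
DoU = (2C + 2 + N − H − X) / 2, where X is the halogen count and O/S are ignored.
    = (2·5 + 2 + 2 − 5 − 1) / 2 = 8 / 2 = 4.

4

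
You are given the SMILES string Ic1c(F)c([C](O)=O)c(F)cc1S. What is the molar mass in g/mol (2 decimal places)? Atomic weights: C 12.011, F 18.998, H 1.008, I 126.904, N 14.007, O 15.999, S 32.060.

316.06 g/mol

First, the molecular formula is C7H3F2IO2S (counting implicit H from valence).
  C: 7 × 12.011 = 84.077
  F: 2 × 18.998 = 37.996
  H: 3 × 1.008 = 3.024
  I: 1 × 126.904 = 126.904
  O: 2 × 15.999 = 31.998
  S: 1 × 32.060 = 32.060
Sum: 7×12.011 + 2×18.998 + 3×1.008 + 1×126.904 + 2×15.999 + 1×32.060 = 316.059 → 316.06 g/mol.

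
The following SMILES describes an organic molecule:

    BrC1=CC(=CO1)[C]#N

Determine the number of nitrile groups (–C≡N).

The nitrile motif appears at heavy-atom position 7 in the SMILES.
Nitrile count: 1.

1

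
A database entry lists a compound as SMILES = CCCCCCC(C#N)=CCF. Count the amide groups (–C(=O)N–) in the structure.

Scan the SMILES for the amide motif — none present.
Groups that are present: 1 alkene, 1 nitrile.

0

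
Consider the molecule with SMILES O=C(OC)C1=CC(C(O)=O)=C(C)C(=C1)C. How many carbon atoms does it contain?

Count every carbon token in the SMILES (each C, including those in ring-closure positions and inside branches).
Carbon count: 11.

11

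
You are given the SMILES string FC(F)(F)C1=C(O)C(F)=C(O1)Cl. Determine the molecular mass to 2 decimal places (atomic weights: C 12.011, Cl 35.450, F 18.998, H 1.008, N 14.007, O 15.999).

First, the molecular formula is C5HClF4O2 (counting implicit H from valence).
  C: 5 × 12.011 = 60.055
  Cl: 1 × 35.450 = 35.450
  F: 4 × 18.998 = 75.992
  H: 1 × 1.008 = 1.008
  O: 2 × 15.999 = 31.998
Sum: 5×12.011 + 1×35.450 + 4×18.998 + 1×1.008 + 2×15.999 = 204.503 → 204.50 g/mol.

204.50 g/mol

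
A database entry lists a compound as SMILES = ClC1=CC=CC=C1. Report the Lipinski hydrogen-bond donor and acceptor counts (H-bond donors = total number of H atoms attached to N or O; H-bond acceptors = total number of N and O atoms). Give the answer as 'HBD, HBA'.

0, 0

Donors: find every N or O and count the H atoms it carries.
  (no N or O atoms present)
Lipinski HBD = 0.
Acceptors: N atoms = 0, O atoms = 0 → HBA = 0.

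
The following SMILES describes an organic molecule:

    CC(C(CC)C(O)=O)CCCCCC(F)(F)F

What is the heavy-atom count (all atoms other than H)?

17

Every atom symbol written in the SMILES (organic subset) is one heavy atom; implicit H are not written.
Heavy atoms by element → C:12, F:3, O:2.
Total: 17.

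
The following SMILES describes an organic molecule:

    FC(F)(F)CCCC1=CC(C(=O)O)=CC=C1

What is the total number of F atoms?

Scan the SMILES for F atoms (remember two-letter symbols like Cl and Br are single atoms).
Fluorine count: 3.

3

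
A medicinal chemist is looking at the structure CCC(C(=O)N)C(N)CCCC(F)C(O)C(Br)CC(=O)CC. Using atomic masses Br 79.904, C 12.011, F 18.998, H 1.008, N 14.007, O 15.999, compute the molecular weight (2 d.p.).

383.30 g/mol

First, the molecular formula is C15H28BrFN2O3 (counting implicit H from valence).
  Br: 1 × 79.904 = 79.904
  C: 15 × 12.011 = 180.165
  F: 1 × 18.998 = 18.998
  H: 28 × 1.008 = 28.224
  N: 2 × 14.007 = 28.014
  O: 3 × 15.999 = 47.997
Sum: 1×79.904 + 15×12.011 + 1×18.998 + 28×1.008 + 2×14.007 + 3×15.999 = 383.302 → 383.30 g/mol.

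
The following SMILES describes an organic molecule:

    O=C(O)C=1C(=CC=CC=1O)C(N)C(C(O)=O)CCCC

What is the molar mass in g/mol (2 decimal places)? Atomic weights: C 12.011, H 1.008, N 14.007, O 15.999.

First, the molecular formula is C14H19NO5 (counting implicit H from valence).
  C: 14 × 12.011 = 168.154
  H: 19 × 1.008 = 19.152
  N: 1 × 14.007 = 14.007
  O: 5 × 15.999 = 79.995
Sum: 14×12.011 + 19×1.008 + 1×14.007 + 5×15.999 = 281.308 → 281.31 g/mol.

281.31 g/mol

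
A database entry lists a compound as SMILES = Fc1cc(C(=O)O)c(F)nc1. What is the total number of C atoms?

Count every carbon token in the SMILES (each C, including those in ring-closure positions and inside branches).
Carbon count: 6.

6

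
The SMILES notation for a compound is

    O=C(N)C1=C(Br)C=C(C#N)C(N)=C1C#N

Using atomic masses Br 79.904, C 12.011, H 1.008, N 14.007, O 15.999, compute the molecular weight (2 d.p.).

265.07 g/mol

First, the molecular formula is C9H5BrN4O (counting implicit H from valence).
  Br: 1 × 79.904 = 79.904
  C: 9 × 12.011 = 108.099
  H: 5 × 1.008 = 5.040
  N: 4 × 14.007 = 56.028
  O: 1 × 15.999 = 15.999
Sum: 1×79.904 + 9×12.011 + 5×1.008 + 4×14.007 + 1×15.999 = 265.070 → 265.07 g/mol.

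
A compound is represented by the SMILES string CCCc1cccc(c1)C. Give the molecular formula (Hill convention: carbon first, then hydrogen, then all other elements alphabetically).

C10H14

Walk through each heavy atom and fill implicit hydrogens from standard valence (C 4, N 3, O 2, S 2, halogen 1); for lowercase aromatic atoms, an aromatic c carries 1 H when it has two neighbours and 0 H with three, and aromatic n carries 0 H:
  atom 1: C, bond orders sum to 1 (valence 4) → 3 H
  atom 2: C, bond orders sum to 2 (valence 4) → 2 H
  atom 3: C, bond orders sum to 2 (valence 4) → 2 H
  atom 4: aromatic c, 3 neighbours → 0 H
  atom 5: aromatic c, 2 neighbours → 1 H
  atom 6: aromatic c, 2 neighbours → 1 H
  atom 7: aromatic c, 2 neighbours → 1 H
  atom 8: aromatic c, 3 neighbours → 0 H
  atom 9: aromatic c, 2 neighbours → 1 H
  atom 10: C, bond orders sum to 1 (valence 4) → 3 H
Totals → C:10, H:14.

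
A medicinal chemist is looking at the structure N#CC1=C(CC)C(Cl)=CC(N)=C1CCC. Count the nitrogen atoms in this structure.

Scan the SMILES for N atoms (remember two-letter symbols like Cl and Br are single atoms).
Nitrogen count: 2.

2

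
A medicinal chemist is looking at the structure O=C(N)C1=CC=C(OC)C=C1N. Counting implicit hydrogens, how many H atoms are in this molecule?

10

Walk through each heavy atom and fill implicit hydrogens from standard valence (C 4, N 3, O 2, S 2, halogen 1):
  atom 1: O, bond orders sum to 2 (valence 2) → 0 H
  atom 2: C, bond orders sum to 4 (valence 4) → 0 H
  atom 3: N, bond orders sum to 1 (valence 3) → 2 H
  atom 4: C, bond orders sum to 4 (valence 4) → 0 H
  atom 5: C, bond orders sum to 3 (valence 4) → 1 H
  atom 6: C, bond orders sum to 3 (valence 4) → 1 H
  atom 7: C, bond orders sum to 4 (valence 4) → 0 H
  atom 8: O, bond orders sum to 2 (valence 2) → 0 H
  atom 9: C, bond orders sum to 1 (valence 4) → 3 H
  atom 10: C, bond orders sum to 3 (valence 4) → 1 H
  atom 11: C, bond orders sum to 4 (valence 4) → 0 H
  atom 12: N, bond orders sum to 1 (valence 3) → 2 H
Total hydrogens: 10.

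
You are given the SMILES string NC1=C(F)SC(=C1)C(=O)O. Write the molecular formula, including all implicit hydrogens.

C5H4FNO2S

Walk through each heavy atom and fill implicit hydrogens from standard valence (C 4, N 3, O 2, S 2, halogen 1):
  atom 1: N, bond orders sum to 1 (valence 3) → 2 H
  atom 2: C, bond orders sum to 4 (valence 4) → 0 H
  atom 3: C, bond orders sum to 4 (valence 4) → 0 H
  atom 4: F (halogen, monovalent) → 0 H
  atom 5: S, bond orders sum to 2 (valence 2) → 0 H
  atom 6: C, bond orders sum to 4 (valence 4) → 0 H
  atom 7: C, bond orders sum to 3 (valence 4) → 1 H
  atom 8: C, bond orders sum to 4 (valence 4) → 0 H
  atom 9: O, bond orders sum to 2 (valence 2) → 0 H
  atom 10: O, bond orders sum to 1 (valence 2) → 1 H
Totals → C:5, H:4, F:1, N:1, O:2, S:1.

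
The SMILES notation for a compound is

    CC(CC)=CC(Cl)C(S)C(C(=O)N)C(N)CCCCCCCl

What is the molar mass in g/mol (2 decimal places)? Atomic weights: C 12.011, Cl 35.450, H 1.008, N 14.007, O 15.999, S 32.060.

First, the molecular formula is C16H30Cl2N2OS (counting implicit H from valence).
  C: 16 × 12.011 = 192.176
  Cl: 2 × 35.450 = 70.900
  H: 30 × 1.008 = 30.240
  N: 2 × 14.007 = 28.014
  O: 1 × 15.999 = 15.999
  S: 1 × 32.060 = 32.060
Sum: 16×12.011 + 2×35.450 + 30×1.008 + 2×14.007 + 1×15.999 + 1×32.060 = 369.389 → 369.39 g/mol.

369.39 g/mol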